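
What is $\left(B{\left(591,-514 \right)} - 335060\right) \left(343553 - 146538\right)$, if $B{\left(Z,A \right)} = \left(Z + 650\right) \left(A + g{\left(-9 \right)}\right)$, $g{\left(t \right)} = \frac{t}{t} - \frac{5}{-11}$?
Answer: $- \frac{2104596582270}{11} \approx -1.9133 \cdot 10^{11}$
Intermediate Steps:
$g{\left(t \right)} = \frac{16}{11}$ ($g{\left(t \right)} = 1 - - \frac{5}{11} = 1 + \frac{5}{11} = \frac{16}{11}$)
$B{\left(Z,A \right)} = \left(650 + Z\right) \left(\frac{16}{11} + A\right)$ ($B{\left(Z,A \right)} = \left(Z + 650\right) \left(A + \frac{16}{11}\right) = \left(650 + Z\right) \left(\frac{16}{11} + A\right)$)
$\left(B{\left(591,-514 \right)} - 335060\right) \left(343553 - 146538\right) = \left(\left(\frac{10400}{11} + 650 \left(-514\right) + \frac{16}{11} \cdot 591 - 303774\right) - 335060\right) \left(343553 - 146538\right) = \left(\left(\frac{10400}{11} - 334100 + \frac{9456}{11} - 303774\right) - 335060\right) 197015 = \left(- \frac{6996758}{11} - 335060\right) 197015 = \left(- \frac{10682418}{11}\right) 197015 = - \frac{2104596582270}{11}$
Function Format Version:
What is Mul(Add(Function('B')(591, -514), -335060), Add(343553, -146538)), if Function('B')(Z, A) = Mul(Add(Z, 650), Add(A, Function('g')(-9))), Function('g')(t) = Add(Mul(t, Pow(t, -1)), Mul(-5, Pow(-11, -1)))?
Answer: Rational(-2104596582270, 11) ≈ -1.9133e+11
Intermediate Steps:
Function('g')(t) = Rational(16, 11) (Function('g')(t) = Add(1, Mul(-5, Rational(-1, 11))) = Add(1, Rational(5, 11)) = Rational(16, 11))
Function('B')(Z, A) = Mul(Add(650, Z), Add(Rational(16, 11), A)) (Function('B')(Z, A) = Mul(Add(Z, 650), Add(A, Rational(16, 11))) = Mul(Add(650, Z), Add(Rational(16, 11), A)))
Mul(Add(Function('B')(591, -514), -335060), Add(343553, -146538)) = Mul(Add(Add(Rational(10400, 11), Mul(650, -514), Mul(Rational(16, 11), 591), Mul(-514, 591)), -335060), Add(343553, -146538)) = Mul(Add(Add(Rational(10400, 11), -334100, Rational(9456, 11), -303774), -335060), 197015) = Mul(Add(Rational(-6996758, 11), -335060), 197015) = Mul(Rational(-10682418, 11), 197015) = Rational(-2104596582270, 11)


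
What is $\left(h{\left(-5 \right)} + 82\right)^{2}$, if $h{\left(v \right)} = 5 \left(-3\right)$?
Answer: $4489$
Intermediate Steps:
$h{\left(v \right)} = -15$
$\left(h{\left(-5 \right)} + 82\right)^{2} = \left(-15 + 82\right)^{2} = 67^{2} = 4489$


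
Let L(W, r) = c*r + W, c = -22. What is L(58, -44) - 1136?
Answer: -110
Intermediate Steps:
L(W, r) = W - 22*r (L(W, r) = -22*r + W = W - 22*r)
L(58, -44) - 1136 = (58 - 22*(-44)) - 1136 = (58 + 968) - 1136 = 1026 - 1136 = -110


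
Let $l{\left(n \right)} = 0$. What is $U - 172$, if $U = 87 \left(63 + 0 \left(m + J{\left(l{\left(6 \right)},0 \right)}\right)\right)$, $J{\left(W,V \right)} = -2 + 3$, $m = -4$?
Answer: $5309$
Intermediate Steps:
$J{\left(W,V \right)} = 1$
$U = 5481$ ($U = 87 \left(63 + 0 \left(-4 + 1\right)\right) = 87 \left(63 + 0 \left(-3\right)\right) = 87 \left(63 + 0\right) = 87 \cdot 63 = 5481$)
$U - 172 = 5481 - 172 = 5309$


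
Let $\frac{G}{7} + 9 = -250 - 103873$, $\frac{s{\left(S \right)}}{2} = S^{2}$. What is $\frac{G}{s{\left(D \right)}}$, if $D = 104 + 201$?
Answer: $- \frac{364462}{93025} \approx -3.9179$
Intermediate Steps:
$D = 305$
$s{\left(S \right)} = 2 S^{2}$
$G = -728924$ ($G = -63 + 7 \left(-250 - 103873\right) = -63 + 7 \left(-104123\right) = -63 - 728861 = -728924$)
$\frac{G}{s{\left(D \right)}} = - \frac{728924}{2 \cdot 305^{2}} = - \frac{728924}{2 \cdot 93025} = - \frac{728924}{186050} = \left(-728924\right) \frac{1}{186050} = - \frac{364462}{93025}$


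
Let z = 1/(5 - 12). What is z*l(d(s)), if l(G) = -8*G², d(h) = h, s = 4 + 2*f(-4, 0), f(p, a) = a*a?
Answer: 128/7 ≈ 18.286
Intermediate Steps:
f(p, a) = a²
s = 4 (s = 4 + 2*0² = 4 + 2*0 = 4 + 0 = 4)
z = -⅐ (z = 1/(-7) = -⅐ ≈ -0.14286)
z*l(d(s)) = -(-8)*4²/7 = -(-8)*16/7 = -⅐*(-128) = 128/7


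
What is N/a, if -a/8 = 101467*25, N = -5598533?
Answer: 5598533/20293400 ≈ 0.27588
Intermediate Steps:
a = -20293400 (a = -811736*25 = -8*2536675 = -20293400)
N/a = -5598533/(-20293400) = -5598533*(-1/20293400) = 5598533/20293400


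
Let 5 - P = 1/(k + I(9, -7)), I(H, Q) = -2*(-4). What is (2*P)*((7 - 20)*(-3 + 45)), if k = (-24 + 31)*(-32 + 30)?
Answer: -5642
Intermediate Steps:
I(H, Q) = 8
k = -14 (k = 7*(-2) = -14)
P = 31/6 (P = 5 - 1/(-14 + 8) = 5 - 1/(-6) = 5 - 1*(-⅙) = 5 + ⅙ = 31/6 ≈ 5.1667)
(2*P)*((7 - 20)*(-3 + 45)) = (2*(31/6))*((7 - 20)*(-3 + 45)) = 31*(-13*42)/3 = (31/3)*(-546) = -5642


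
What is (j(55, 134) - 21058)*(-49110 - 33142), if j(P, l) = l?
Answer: 1721040848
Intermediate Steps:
(j(55, 134) - 21058)*(-49110 - 33142) = (134 - 21058)*(-49110 - 33142) = -20924*(-82252) = 1721040848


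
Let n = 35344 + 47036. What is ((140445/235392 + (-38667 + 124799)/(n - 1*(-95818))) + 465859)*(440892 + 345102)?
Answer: 1279935267980490485001/3495531968 ≈ 3.6616e+11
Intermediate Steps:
n = 82380
((140445/235392 + (-38667 + 124799)/(n - 1*(-95818))) + 465859)*(440892 + 345102) = ((140445/235392 + (-38667 + 124799)/(82380 - 1*(-95818))) + 465859)*(440892 + 345102) = ((140445*(1/235392) + 86132/(82380 + 95818)) + 465859)*785994 = ((46815/78464 + 86132/178198) + 465859)*785994 = ((46815/78464 + 86132*(1/178198)) + 465859)*785994 = ((46815/78464 + 43066/89099) + 465859)*785994 = (7550300309/6991063936 + 465859)*785994 = (3256857604461333/6991063936)*785994 = 1279935267980490485001/3495531968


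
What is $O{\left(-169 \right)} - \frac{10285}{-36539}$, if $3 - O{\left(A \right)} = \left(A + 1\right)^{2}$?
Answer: $- \frac{1031156834}{36539} \approx -28221.0$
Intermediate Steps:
$O{\left(A \right)} = 3 - \left(1 + A\right)^{2}$ ($O{\left(A \right)} = 3 - \left(A + 1\right)^{2} = 3 - \left(1 + A\right)^{2}$)
$O{\left(-169 \right)} - \frac{10285}{-36539} = \left(3 - \left(1 - 169\right)^{2}\right) - \frac{10285}{-36539} = \left(3 - \left(-168\right)^{2}\right) - 10285 \left(- \frac{1}{36539}\right) = \left(3 - 28224\right) - - \frac{10285}{36539} = \left(3 - 28224\right) + \frac{10285}{36539} = -28221 + \frac{10285}{36539} = - \frac{1031156834}{36539}$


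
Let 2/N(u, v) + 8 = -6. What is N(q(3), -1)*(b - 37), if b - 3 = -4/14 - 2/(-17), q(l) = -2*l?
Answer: 4066/833 ≈ 4.8811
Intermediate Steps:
N(u, v) = -⅐ (N(u, v) = 2/(-8 - 6) = 2/(-14) = 2*(-1/14) = -⅐)
b = 337/119 (b = 3 + (-4/14 - 2/(-17)) = 3 + (-4*1/14 - 2*(-1/17)) = 3 + (-2/7 + 2/17) = 3 - 20/119 = 337/119 ≈ 2.8319)
N(q(3), -1)*(b - 37) = -(337/119 - 37)/7 = -⅐*(-4066/119) = 4066/833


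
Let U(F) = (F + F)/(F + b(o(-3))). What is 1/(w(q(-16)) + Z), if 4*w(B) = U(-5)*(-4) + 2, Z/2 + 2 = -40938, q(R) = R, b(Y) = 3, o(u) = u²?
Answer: -2/163769 ≈ -1.2212e-5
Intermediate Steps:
U(F) = 2*F/(3 + F) (U(F) = (F + F)/(F + 3) = (2*F)/(3 + F) = 2*F/(3 + F))
Z = -81880 (Z = -4 + 2*(-40938) = -4 - 81876 = -81880)
w(B) = -9/2 (w(B) = ((2*(-5)/(3 - 5))*(-4) + 2)/4 = ((2*(-5)/(-2))*(-4) + 2)/4 = ((2*(-5)*(-½))*(-4) + 2)/4 = (5*(-4) + 2)/4 = (-20 + 2)/4 = (¼)*(-18) = -9/2)
1/(w(q(-16)) + Z) = 1/(-9/2 - 81880) = 1/(-163769/2) = -2/163769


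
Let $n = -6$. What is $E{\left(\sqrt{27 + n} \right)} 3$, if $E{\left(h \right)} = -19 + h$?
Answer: $-57 + 3 \sqrt{21} \approx -43.252$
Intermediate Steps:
$E{\left(\sqrt{27 + n} \right)} 3 = \left(-19 + \sqrt{27 - 6}\right) 3 = \left(-19 + \sqrt{21}\right) 3 = -57 + 3 \sqrt{21}$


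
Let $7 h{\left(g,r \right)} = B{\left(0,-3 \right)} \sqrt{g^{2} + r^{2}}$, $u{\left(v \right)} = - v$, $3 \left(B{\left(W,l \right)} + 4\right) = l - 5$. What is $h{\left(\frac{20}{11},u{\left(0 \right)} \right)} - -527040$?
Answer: $\frac{121745840}{231} \approx 5.2704 \cdot 10^{5}$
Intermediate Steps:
$B{\left(W,l \right)} = - \frac{17}{3} + \frac{l}{3}$ ($B{\left(W,l \right)} = -4 + \frac{l - 5}{3} = -4 + \frac{-5 + l}{3} = -4 + \left(- \frac{5}{3} + \frac{l}{3}\right) = - \frac{17}{3} + \frac{l}{3}$)
$h{\left(g,r \right)} = - \frac{20 \sqrt{g^{2} + r^{2}}}{21}$ ($h{\left(g,r \right)} = \frac{\left(- \frac{17}{3} + \frac{1}{3} \left(-3\right)\right) \sqrt{g^{2} + r^{2}}}{7} = \frac{\left(- \frac{17}{3} - 1\right) \sqrt{g^{2} + r^{2}}}{7} = \frac{\left(- \frac{20}{3}\right) \sqrt{g^{2} + r^{2}}}{7} = - \frac{20 \sqrt{g^{2} + r^{2}}}{21}$)
$h{\left(\frac{20}{11},u{\left(0 \right)} \right)} - -527040 = - \frac{20 \sqrt{\left(\frac{20}{11}\right)^{2} + \left(\left(-1\right) 0\right)^{2}}}{21} - -527040 = - \frac{20 \sqrt{\left(20 \cdot \frac{1}{11}\right)^{2} + 0^{2}}}{21} + 527040 = - \frac{20 \sqrt{\left(\frac{20}{11}\right)^{2} + 0}}{21} + 527040 = - \frac{20 \sqrt{\frac{400}{121} + 0}}{21} + 527040 = - \frac{20 \sqrt{\frac{400}{121}}}{21} + 527040 = \left(- \frac{20}{21}\right) \frac{20}{11} + 527040 = - \frac{400}{231} + 527040 = \frac{121745840}{231}$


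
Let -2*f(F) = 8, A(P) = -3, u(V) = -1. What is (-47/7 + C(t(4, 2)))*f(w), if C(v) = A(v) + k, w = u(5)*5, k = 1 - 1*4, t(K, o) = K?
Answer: 356/7 ≈ 50.857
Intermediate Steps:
k = -3 (k = 1 - 4 = -3)
w = -5 (w = -1*5 = -5)
C(v) = -6 (C(v) = -3 - 3 = -6)
f(F) = -4 (f(F) = -½*8 = -4)
(-47/7 + C(t(4, 2)))*f(w) = (-47/7 - 6)*(-4) = -89/7*(-4) = 356/7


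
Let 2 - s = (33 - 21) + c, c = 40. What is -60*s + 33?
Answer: 3033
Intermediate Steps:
s = -50 (s = 2 - ((33 - 21) + 40) = 2 - (12 + 40) = 2 - 1*52 = 2 - 52 = -50)
-60*s + 33 = -60*(-50) + 33 = 3000 + 33 = 3033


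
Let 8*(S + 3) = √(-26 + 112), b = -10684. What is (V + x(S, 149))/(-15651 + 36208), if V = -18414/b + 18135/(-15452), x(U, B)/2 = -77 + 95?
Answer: 1508497209/848434506644 ≈ 0.0017780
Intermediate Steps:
S = -3 + √86/8 (S = -3 + √(-26 + 112)/8 = -3 + √86/8 ≈ -1.8408)
x(U, B) = 36 (x(U, B) = 2*(-77 + 95) = 2*18 = 36)
V = 22694697/41272292 (V = -18414/(-10684) + 18135/(-15452) = -18414*(-1/10684) + 18135*(-1/15452) = 9207/5342 - 18135/15452 = 22694697/41272292 ≈ 0.54988)
(V + x(S, 149))/(-15651 + 36208) = (22694697/41272292 + 36)/(-15651 + 36208) = (1508497209/41272292)/20557 = (1508497209/41272292)*(1/20557) = 1508497209/848434506644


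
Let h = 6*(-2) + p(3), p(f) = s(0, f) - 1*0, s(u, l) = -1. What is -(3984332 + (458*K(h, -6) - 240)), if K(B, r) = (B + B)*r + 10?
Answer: -4060120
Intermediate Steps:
p(f) = -1 (p(f) = -1 - 1*0 = -1 + 0 = -1)
h = -13 (h = 6*(-2) - 1 = -12 - 1 = -13)
K(B, r) = 10 + 2*B*r (K(B, r) = (2*B)*r + 10 = 2*B*r + 10 = 10 + 2*B*r)
-(3984332 + (458*K(h, -6) - 240)) = -(3984332 + (458*(10 + 2*(-13)*(-6)) - 240)) = -(3984332 + (458*(10 + 156) - 240)) = -(3984332 + (458*166 - 240)) = -(3984332 + (76028 - 240)) = -(3984332 + 75788) = -1*4060120 = -4060120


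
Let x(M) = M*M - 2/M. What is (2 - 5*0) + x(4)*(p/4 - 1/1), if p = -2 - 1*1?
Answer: -201/8 ≈ -25.125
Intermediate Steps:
p = -3 (p = -2 - 1 = -3)
x(M) = M² - 2/M
(2 - 5*0) + x(4)*(p/4 - 1/1) = (2 - 5*0) + ((-2 + 4³)/4)*(-3/4 - 1/1) = (2 + 0) + ((-2 + 64)/4)*(-3*¼ - 1*1) = 2 + ((¼)*62)*(-¾ - 1) = 2 + (31/2)*(-7/4) = 2 - 217/8 = -201/8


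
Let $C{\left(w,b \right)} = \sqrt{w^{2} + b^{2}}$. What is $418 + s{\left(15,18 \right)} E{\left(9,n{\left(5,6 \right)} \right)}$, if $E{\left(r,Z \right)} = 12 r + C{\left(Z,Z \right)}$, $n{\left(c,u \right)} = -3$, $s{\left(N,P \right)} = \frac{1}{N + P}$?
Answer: $\frac{4634}{11} + \frac{\sqrt{2}}{11} \approx 421.4$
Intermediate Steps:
$C{\left(w,b \right)} = \sqrt{b^{2} + w^{2}}$
$E{\left(r,Z \right)} = 12 r + \sqrt{2} \sqrt{Z^{2}}$ ($E{\left(r,Z \right)} = 12 r + \sqrt{Z^{2} + Z^{2}} = 12 r + \sqrt{2 Z^{2}} = 12 r + \sqrt{2} \sqrt{Z^{2}}$)
$418 + s{\left(15,18 \right)} E{\left(9,n{\left(5,6 \right)} \right)} = 418 + \frac{12 \cdot 9 + \sqrt{2} \sqrt{\left(-3\right)^{2}}}{15 + 18} = 418 + \frac{108 + \sqrt{2} \sqrt{9}}{33} = 418 + \frac{108 + \sqrt{2} \cdot 3}{33} = 418 + \frac{108 + 3 \sqrt{2}}{33} = 418 + \left(\frac{36}{11} + \frac{\sqrt{2}}{11}\right) = \frac{4634}{11} + \frac{\sqrt{2}}{11}$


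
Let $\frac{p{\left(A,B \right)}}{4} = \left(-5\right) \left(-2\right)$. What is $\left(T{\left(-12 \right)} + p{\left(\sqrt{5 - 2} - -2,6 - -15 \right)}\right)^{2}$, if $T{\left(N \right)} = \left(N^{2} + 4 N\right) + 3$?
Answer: $19321$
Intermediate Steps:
$T{\left(N \right)} = 3 + N^{2} + 4 N$
$p{\left(A,B \right)} = 40$ ($p{\left(A,B \right)} = 4 \left(\left(-5\right) \left(-2\right)\right) = 4 \cdot 10 = 40$)
$\left(T{\left(-12 \right)} + p{\left(\sqrt{5 - 2} - -2,6 - -15 \right)}\right)^{2} = \left(\left(3 + \left(-12\right)^{2} + 4 \left(-12\right)\right) + 40\right)^{2} = \left(\left(3 + 144 - 48\right) + 40\right)^{2} = \left(99 + 40\right)^{2} = 139^{2} = 19321$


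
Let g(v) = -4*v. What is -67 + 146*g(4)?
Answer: -2403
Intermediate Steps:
-67 + 146*g(4) = -67 + 146*(-4*4) = -67 + 146*(-16) = -67 - 2336 = -2403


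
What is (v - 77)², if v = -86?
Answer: 26569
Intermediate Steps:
(v - 77)² = (-86 - 77)² = (-163)² = 26569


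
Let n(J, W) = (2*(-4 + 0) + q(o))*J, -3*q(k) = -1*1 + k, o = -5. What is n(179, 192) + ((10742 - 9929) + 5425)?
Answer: 5164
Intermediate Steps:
q(k) = 1/3 - k/3 (q(k) = -(-1*1 + k)/3 = -(-1 + k)/3 = 1/3 - k/3)
n(J, W) = -6*J (n(J, W) = (2*(-4 + 0) + (1/3 - 1/3*(-5)))*J = (2*(-4) + (1/3 + 5/3))*J = (-8 + 2)*J = -6*J)
n(179, 192) + ((10742 - 9929) + 5425) = -6*179 + ((10742 - 9929) + 5425) = -1074 + (813 + 5425) = -1074 + 6238 = 5164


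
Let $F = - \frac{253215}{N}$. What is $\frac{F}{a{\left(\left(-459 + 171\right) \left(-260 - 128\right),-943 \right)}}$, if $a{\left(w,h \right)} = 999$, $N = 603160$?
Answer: $- \frac{331}{787656} \approx -0.00042023$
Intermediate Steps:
$F = - \frac{2979}{7096}$ ($F = - \frac{253215}{603160} = \left(-253215\right) \frac{1}{603160} = - \frac{2979}{7096} \approx -0.41981$)
$\frac{F}{a{\left(\left(-459 + 171\right) \left(-260 - 128\right),-943 \right)}} = - \frac{2979}{7096 \cdot 999} = \left(- \frac{2979}{7096}\right) \frac{1}{999} = - \frac{331}{787656}$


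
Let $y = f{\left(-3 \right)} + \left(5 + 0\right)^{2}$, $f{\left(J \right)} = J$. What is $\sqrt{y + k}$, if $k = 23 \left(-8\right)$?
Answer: $9 i \sqrt{2} \approx 12.728 i$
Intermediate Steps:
$k = -184$
$y = 22$ ($y = -3 + \left(5 + 0\right)^{2} = -3 + 5^{2} = -3 + 25 = 22$)
$\sqrt{y + k} = \sqrt{22 - 184} = \sqrt{-162} = 9 i \sqrt{2}$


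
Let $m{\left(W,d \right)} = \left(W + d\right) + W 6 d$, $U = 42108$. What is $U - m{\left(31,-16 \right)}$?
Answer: $45069$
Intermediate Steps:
$m{\left(W,d \right)} = W + d + 6 W d$ ($m{\left(W,d \right)} = \left(W + d\right) + 6 W d = W + d + 6 W d$)
$U - m{\left(31,-16 \right)} = 42108 - \left(31 - 16 + 6 \cdot 31 \left(-16\right)\right) = 42108 - \left(31 - 16 - 2976\right) = 42108 - -2961 = 42108 + 2961 = 45069$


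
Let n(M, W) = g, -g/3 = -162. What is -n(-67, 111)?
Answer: -486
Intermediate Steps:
g = 486 (g = -3*(-162) = 486)
n(M, W) = 486
-n(-67, 111) = -1*486 = -486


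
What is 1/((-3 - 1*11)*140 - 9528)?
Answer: -1/11488 ≈ -8.7047e-5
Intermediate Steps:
1/((-3 - 1*11)*140 - 9528) = 1/((-3 - 11)*140 - 9528) = 1/(-14*140 - 9528) = 1/(-1960 - 9528) = 1/(-11488) = -1/11488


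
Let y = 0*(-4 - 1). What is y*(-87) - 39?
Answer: -39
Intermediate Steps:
y = 0 (y = 0*(-5) = 0)
y*(-87) - 39 = 0*(-87) - 39 = 0 - 39 = -39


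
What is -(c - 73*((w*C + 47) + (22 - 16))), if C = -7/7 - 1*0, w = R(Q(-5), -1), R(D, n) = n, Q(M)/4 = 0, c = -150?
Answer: 4092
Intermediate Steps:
Q(M) = 0 (Q(M) = 4*0 = 0)
w = -1
C = -1 (C = -7*1/7 + 0 = -1 + 0 = -1)
-(c - 73*((w*C + 47) + (22 - 16))) = -(-150 - 73*((-1*(-1) + 47) + (22 - 16))) = -(-150 - 73*((1 + 47) + 6)) = -(-150 - 73*(48 + 6)) = -(-150 - 73*54) = -(-150 - 3942) = -1*(-4092) = 4092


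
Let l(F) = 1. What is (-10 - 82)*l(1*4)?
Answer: -92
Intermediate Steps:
(-10 - 82)*l(1*4) = (-10 - 82)*1 = -92*1 = -92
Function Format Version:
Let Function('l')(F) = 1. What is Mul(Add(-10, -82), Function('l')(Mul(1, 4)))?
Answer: -92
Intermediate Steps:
Mul(Add(-10, -82), Function('l')(Mul(1, 4))) = Mul(Add(-10, -82), 1) = Mul(-92, 1) = -92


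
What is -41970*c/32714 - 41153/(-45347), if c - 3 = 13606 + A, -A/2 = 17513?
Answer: 1852839624376/67430989 ≈ 27478.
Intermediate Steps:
A = -35026 (A = -2*17513 = -35026)
c = -21417 (c = 3 + (13606 - 35026) = 3 - 21420 = -21417)
-41970*c/32714 - 41153/(-45347) = -41970/(32714/(-21417)) - 41153/(-45347) = -41970/(32714*(-1/21417)) - 41153*(-1/45347) = -41970/(-2974/1947) + 41153/45347 = -41970*(-1947/2974) + 41153/45347 = 40857795/1487 + 41153/45347 = 1852839624376/67430989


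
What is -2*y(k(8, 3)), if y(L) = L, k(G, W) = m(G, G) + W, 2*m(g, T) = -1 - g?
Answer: 3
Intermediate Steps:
m(g, T) = -½ - g/2 (m(g, T) = (-1 - g)/2 = -½ - g/2)
k(G, W) = -½ + W - G/2 (k(G, W) = (-½ - G/2) + W = -½ + W - G/2)
-2*y(k(8, 3)) = -2*(-½ + 3 - ½*8) = -2*(-½ + 3 - 4) = -2*(-3/2) = 3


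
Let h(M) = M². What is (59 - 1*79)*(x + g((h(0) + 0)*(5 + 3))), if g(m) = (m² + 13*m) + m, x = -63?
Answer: 1260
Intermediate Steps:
g(m) = m² + 14*m
(59 - 1*79)*(x + g((h(0) + 0)*(5 + 3))) = (59 - 1*79)*(-63 + ((0² + 0)*(5 + 3))*(14 + (0² + 0)*(5 + 3))) = (59 - 79)*(-63 + ((0 + 0)*8)*(14 + (0 + 0)*8)) = -20*(-63 + (0*8)*(14 + 0*8)) = -20*(-63 + 0*(14 + 0)) = -20*(-63 + 0*14) = -20*(-63 + 0) = -20*(-63) = 1260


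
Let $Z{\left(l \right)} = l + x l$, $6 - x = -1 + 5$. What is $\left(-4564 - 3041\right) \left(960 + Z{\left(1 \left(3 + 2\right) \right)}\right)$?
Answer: $-7414875$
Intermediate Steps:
$x = 2$ ($x = 6 - \left(-1 + 5\right) = 6 - 4 = 2$)
$Z{\left(l \right)} = 3 l$ ($Z{\left(l \right)} = l + 2 l = 3 l$)
$\left(-4564 - 3041\right) \left(960 + Z{\left(1 \left(3 + 2\right) \right)}\right) = \left(-4564 - 3041\right) \left(960 + 3 \cdot 1 \left(3 + 2\right)\right) = - 7605 \left(960 + 3 \cdot 1 \cdot 5\right) = - 7605 \left(960 + 3 \cdot 5\right) = - 7605 \left(960 + 15\right) = \left(-7605\right) 975 = -7414875$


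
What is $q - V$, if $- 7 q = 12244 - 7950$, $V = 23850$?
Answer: $- \frac{171244}{7} \approx -24463.0$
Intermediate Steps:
$q = - \frac{4294}{7}$ ($q = - \frac{12244 - 7950}{7} = \left(- \frac{1}{7}\right) 4294 = - \frac{4294}{7} \approx -613.43$)
$q - V = - \frac{4294}{7} - 23850 = - \frac{171244}{7}$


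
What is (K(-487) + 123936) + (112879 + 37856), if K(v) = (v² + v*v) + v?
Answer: 748522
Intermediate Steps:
K(v) = v + 2*v² (K(v) = (v² + v²) + v = 2*v² + v = v + 2*v²)
(K(-487) + 123936) + (112879 + 37856) = (-487*(1 + 2*(-487)) + 123936) + (112879 + 37856) = (-487*(1 - 974) + 123936) + 150735 = (-487*(-973) + 123936) + 150735 = (473851 + 123936) + 150735 = 597787 + 150735 = 748522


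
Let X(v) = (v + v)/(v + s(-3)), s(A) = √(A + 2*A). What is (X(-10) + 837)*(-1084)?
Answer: -99113372/109 - 65040*I/109 ≈ -9.093e+5 - 596.7*I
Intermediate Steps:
s(A) = √3*√A (s(A) = √(3*A) = √3*√A)
X(v) = 2*v/(v + 3*I) (X(v) = (v + v)/(v + √3*√(-3)) = (2*v)/(v + √3*(I*√3)) = (2*v)/(v + 3*I) = 2*v/(v + 3*I))
(X(-10) + 837)*(-1084) = (2*(-10)/(-10 + 3*I) + 837)*(-1084) = (2*(-10)*((-10 - 3*I)/109) + 837)*(-1084) = ((200/109 + 60*I/109) + 837)*(-1084) = (91433/109 + 60*I/109)*(-1084) = -99113372/109 - 65040*I/109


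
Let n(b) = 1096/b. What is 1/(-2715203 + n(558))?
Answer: -279/757541089 ≈ -3.6830e-7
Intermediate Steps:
1/(-2715203 + n(558)) = 1/(-2715203 + 1096/558) = 1/(-2715203 + 1096*(1/558)) = 1/(-2715203 + 548/279) = 1/(-757541089/279) = -279/757541089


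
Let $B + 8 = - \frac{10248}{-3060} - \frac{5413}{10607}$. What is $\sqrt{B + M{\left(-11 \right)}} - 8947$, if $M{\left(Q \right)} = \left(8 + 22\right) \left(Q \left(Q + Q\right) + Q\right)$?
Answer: $-8947 + \frac{\sqrt{50661163555300905}}{2704785} \approx -8863.8$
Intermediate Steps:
$B = - \frac{13960217}{2704785}$ ($B = -8 - \left(- \frac{854}{255} + \frac{5413}{10607}\right) = -8 - - \frac{7678063}{2704785} = -8 + \left(\frac{854}{255} - \frac{5413}{10607}\right) = -8 + \frac{7678063}{2704785} = - \frac{13960217}{2704785} \approx -5.1613$)
$M{\left(Q \right)} = 30 Q + 60 Q^{2}$ ($M{\left(Q \right)} = 30 \left(Q 2 Q + Q\right) = 30 \left(2 Q^{2} + Q\right) = 30 \left(Q + 2 Q^{2}\right) = 30 Q + 60 Q^{2}$)
$\sqrt{B + M{\left(-11 \right)}} - 8947 = \sqrt{- \frac{13960217}{2704785} + 30 \left(-11\right) \left(1 + 2 \left(-11\right)\right)} - 8947 = \sqrt{- \frac{13960217}{2704785} + 30 \left(-11\right) \left(1 - 22\right)} - 8947 = \sqrt{- \frac{13960217}{2704785} + 30 \left(-11\right) \left(-21\right)} - 8947 = \sqrt{- \frac{13960217}{2704785} + 6930} - 8947 = \sqrt{\frac{18730199833}{2704785}} - 8947 = \frac{\sqrt{50661163555300905}}{2704785} - 8947 = -8947 + \frac{\sqrt{50661163555300905}}{2704785}$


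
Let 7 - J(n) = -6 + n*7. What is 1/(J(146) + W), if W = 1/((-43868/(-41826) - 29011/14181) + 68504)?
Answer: -2257305270947/2277620985433606 ≈ -0.00099108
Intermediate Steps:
J(n) = 13 - 7*n (J(n) = 7 - (-6 + n*7) = 7 - (-6 + 7*n) = 7 + (6 - 7*n) = 13 - 7*n)
W = 32951917/2257305270947 (W = 1/((-43868*(-1/41826) - 29011*1/14181) + 68504) = 1/((21934/20913 - 29011/14181) + 68504) = 1/(-32851221/32951917 + 68504) = 1/(2257305270947/32951917) = 32951917/2257305270947 ≈ 1.4598e-5)
1/(J(146) + W) = 1/((13 - 7*146) + 32951917/2257305270947) = 1/((13 - 1022) + 32951917/2257305270947) = 1/(-1009 + 32951917/2257305270947) = 1/(-2277620985433606/2257305270947) = -2257305270947/2277620985433606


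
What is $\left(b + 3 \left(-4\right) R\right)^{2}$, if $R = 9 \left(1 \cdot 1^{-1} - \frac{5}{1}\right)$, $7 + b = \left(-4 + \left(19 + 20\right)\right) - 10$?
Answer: $202500$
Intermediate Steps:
$b = 18$ ($b = -7 + \left(\left(-4 + \left(19 + 20\right)\right) - 10\right) = -7 + \left(\left(-4 + 39\right) - 10\right) = -7 + \left(35 - 10\right) = -7 + 25 = 18$)
$R = -36$ ($R = 9 \left(1 \cdot 1 - 5\right) = 9 \left(1 - 5\right) = 9 \left(-4\right) = -36$)
$\left(b + 3 \left(-4\right) R\right)^{2} = \left(18 + 3 \left(-4\right) \left(-36\right)\right)^{2} = \left(18 - -432\right)^{2} = \left(18 + 432\right)^{2} = 450^{2} = 202500$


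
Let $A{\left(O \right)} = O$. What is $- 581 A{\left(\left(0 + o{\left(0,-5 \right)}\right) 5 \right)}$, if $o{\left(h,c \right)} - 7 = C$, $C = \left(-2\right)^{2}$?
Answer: $-31955$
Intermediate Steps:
$C = 4$
$o{\left(h,c \right)} = 11$ ($o{\left(h,c \right)} = 7 + 4 = 11$)
$- 581 A{\left(\left(0 + o{\left(0,-5 \right)}\right) 5 \right)} = - 581 \left(0 + 11\right) 5 = - 581 \cdot 11 \cdot 5 = - 581 \cdot 55 = \left(-1\right) 31955 = -31955$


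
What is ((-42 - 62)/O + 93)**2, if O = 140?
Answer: 10426441/1225 ≈ 8511.4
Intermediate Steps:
((-42 - 62)/O + 93)**2 = ((-42 - 62)/140 + 93)**2 = (-104*1/140 + 93)**2 = (-26/35 + 93)**2 = (3229/35)**2 = 10426441/1225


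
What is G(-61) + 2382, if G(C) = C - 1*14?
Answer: 2307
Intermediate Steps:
G(C) = -14 + C (G(C) = C - 14 = -14 + C)
G(-61) + 2382 = (-14 - 61) + 2382 = -75 + 2382 = 2307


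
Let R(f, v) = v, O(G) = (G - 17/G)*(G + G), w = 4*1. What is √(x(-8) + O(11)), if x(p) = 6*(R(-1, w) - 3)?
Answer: √214 ≈ 14.629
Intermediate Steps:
w = 4
O(G) = 2*G*(G - 17/G) (O(G) = (G - 17/G)*(2*G) = 2*G*(G - 17/G))
x(p) = 6 (x(p) = 6*(4 - 3) = 6*1 = 6)
√(x(-8) + O(11)) = √(6 + (-34 + 2*11²)) = √(6 + (-34 + 2*121)) = √(6 + (-34 + 242)) = √(6 + 208) = √214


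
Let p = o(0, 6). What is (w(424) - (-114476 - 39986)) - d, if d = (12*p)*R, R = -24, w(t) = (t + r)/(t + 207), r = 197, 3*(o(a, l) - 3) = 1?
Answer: 98071903/631 ≈ 1.5542e+5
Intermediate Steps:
o(a, l) = 10/3 (o(a, l) = 3 + (1/3)*1 = 3 + 1/3 = 10/3)
p = 10/3 ≈ 3.3333
w(t) = (197 + t)/(207 + t) (w(t) = (t + 197)/(t + 207) = (197 + t)/(207 + t))
d = -960 (d = (12*(10/3))*(-24) = 40*(-24) = -960)
(w(424) - (-114476 - 39986)) - d = ((197 + 424)/(207 + 424) - (-114476 - 39986)) - 1*(-960) = (621/631 - 1*(-154462)) + 960 = ((1/631)*621 + 154462) + 960 = (621/631 + 154462) + 960 = 97466143/631 + 960 = 98071903/631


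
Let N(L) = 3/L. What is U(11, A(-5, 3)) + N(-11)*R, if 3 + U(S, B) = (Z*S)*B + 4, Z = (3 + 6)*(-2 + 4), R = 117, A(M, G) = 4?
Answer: 8372/11 ≈ 761.09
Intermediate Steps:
Z = 18 (Z = 9*2 = 18)
U(S, B) = 1 + 18*B*S (U(S, B) = -3 + ((18*S)*B + 4) = -3 + (18*B*S + 4) = -3 + (4 + 18*B*S) = 1 + 18*B*S)
U(11, A(-5, 3)) + N(-11)*R = (1 + 18*4*11) + (3/(-11))*117 = (1 + 792) + (3*(-1/11))*117 = 793 - 3/11*117 = 793 - 351/11 = 8372/11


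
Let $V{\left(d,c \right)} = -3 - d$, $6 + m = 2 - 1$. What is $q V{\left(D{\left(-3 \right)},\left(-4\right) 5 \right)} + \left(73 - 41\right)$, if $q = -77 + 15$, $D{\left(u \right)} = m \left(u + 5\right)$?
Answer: $-402$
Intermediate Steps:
$m = -5$ ($m = -6 + \left(2 - 1\right) = -6 + 1 = -5$)
$D{\left(u \right)} = -25 - 5 u$ ($D{\left(u \right)} = - 5 \left(u + 5\right) = - 5 \left(5 + u\right) = -25 - 5 u$)
$q = -62$
$q V{\left(D{\left(-3 \right)},\left(-4\right) 5 \right)} + \left(73 - 41\right) = - 62 \left(-3 - \left(-25 - -15\right)\right) + \left(73 - 41\right) = - 62 \left(-3 - \left(-25 + 15\right)\right) + 32 = - 62 \left(-3 - -10\right) + 32 = - 62 \left(-3 + 10\right) + 32 = \left(-62\right) 7 + 32 = -434 + 32 = -402$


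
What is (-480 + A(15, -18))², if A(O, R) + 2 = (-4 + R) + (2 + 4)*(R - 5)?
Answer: 412164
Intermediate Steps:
A(O, R) = -36 + 7*R (A(O, R) = -2 + ((-4 + R) + (2 + 4)*(R - 5)) = -2 + ((-4 + R) + 6*(-5 + R)) = -2 + ((-4 + R) + (-30 + 6*R)) = -2 + (-34 + 7*R) = -36 + 7*R)
(-480 + A(15, -18))² = (-480 + (-36 + 7*(-18)))² = (-480 + (-36 - 126))² = (-480 - 162)² = (-642)² = 412164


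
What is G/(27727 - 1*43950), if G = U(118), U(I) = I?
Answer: -118/16223 ≈ -0.0072736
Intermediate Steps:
G = 118
G/(27727 - 1*43950) = 118/(27727 - 1*43950) = 118/(27727 - 43950) = 118/(-16223) = 118*(-1/16223) = -118/16223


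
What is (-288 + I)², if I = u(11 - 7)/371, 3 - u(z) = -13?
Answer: 11413076224/137641 ≈ 82919.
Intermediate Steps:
u(z) = 16 (u(z) = 3 - 1*(-13) = 3 + 13 = 16)
I = 16/371 ≈ 0.043127
(-288 + I)² = (-288 + 16/371)² = (-106832/371)² = 11413076224/137641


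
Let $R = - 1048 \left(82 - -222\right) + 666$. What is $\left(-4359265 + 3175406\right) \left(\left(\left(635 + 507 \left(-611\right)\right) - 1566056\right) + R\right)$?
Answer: $2596349585516$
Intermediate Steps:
$R = -317926$ ($R = - 1048 \left(82 + 222\right) + 666 = \left(-1048\right) 304 + 666 = -318592 + 666 = -317926$)
$\left(-4359265 + 3175406\right) \left(\left(\left(635 + 507 \left(-611\right)\right) - 1566056\right) + R\right) = \left(-4359265 + 3175406\right) \left(\left(\left(635 + 507 \left(-611\right)\right) - 1566056\right) - 317926\right) = - 1183859 \left(\left(\left(635 - 309777\right) - 1566056\right) - 317926\right) = - 1183859 \left(\left(-309142 - 1566056\right) - 317926\right) = - 1183859 \left(-1875198 - 317926\right) = \left(-1183859\right) \left(-2193124\right) = 2596349585516$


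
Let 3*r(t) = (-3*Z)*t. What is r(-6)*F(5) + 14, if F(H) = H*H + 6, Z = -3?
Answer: -544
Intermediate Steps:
F(H) = 6 + H² (F(H) = H² + 6 = 6 + H²)
r(t) = 3*t (r(t) = ((-3*(-3))*t)/3 = (9*t)/3 = 3*t)
r(-6)*F(5) + 14 = (3*(-6))*(6 + 5²) + 14 = -18*(6 + 25) + 14 = -18*31 + 14 = -558 + 14 = -544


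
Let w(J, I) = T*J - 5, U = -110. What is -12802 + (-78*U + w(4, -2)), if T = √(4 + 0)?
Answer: -4219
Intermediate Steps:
T = 2 (T = √4 = 2)
w(J, I) = -5 + 2*J (w(J, I) = 2*J - 5 = -5 + 2*J)
-12802 + (-78*U + w(4, -2)) = -12802 + (-78*(-110) + (-5 + 2*4)) = -12802 + (8580 + (-5 + 8)) = -12802 + (8580 + 3) = -12802 + 8583 = -4219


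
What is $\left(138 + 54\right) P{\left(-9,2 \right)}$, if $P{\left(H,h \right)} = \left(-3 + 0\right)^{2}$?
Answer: $1728$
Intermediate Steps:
$P{\left(H,h \right)} = 9$ ($P{\left(H,h \right)} = \left(-3\right)^{2} = 9$)
$\left(138 + 54\right) P{\left(-9,2 \right)} = \left(138 + 54\right) 9 = 192 \cdot 9 = 1728$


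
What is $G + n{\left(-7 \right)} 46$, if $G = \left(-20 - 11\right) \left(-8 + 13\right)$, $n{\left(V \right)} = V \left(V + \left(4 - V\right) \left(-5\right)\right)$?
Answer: $19809$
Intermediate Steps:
$n{\left(V \right)} = V \left(-20 + 6 V\right)$ ($n{\left(V \right)} = V \left(V + \left(-20 + 5 V\right)\right) = V \left(-20 + 6 V\right)$)
$G = -155$ ($G = \left(-31\right) 5 = -155$)
$G + n{\left(-7 \right)} 46 = -155 + 2 \left(-7\right) \left(-10 + 3 \left(-7\right)\right) 46 = -155 + 2 \left(-7\right) \left(-10 - 21\right) 46 = -155 + 2 \left(-7\right) \left(-31\right) 46 = -155 + 434 \cdot 46 = -155 + 19964 = 19809$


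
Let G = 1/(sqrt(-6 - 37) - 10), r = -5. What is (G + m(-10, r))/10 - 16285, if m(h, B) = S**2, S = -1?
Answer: -23287417/1430 - I*sqrt(43)/1430 ≈ -16285.0 - 0.0045856*I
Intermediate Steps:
G = 1/(-10 + I*sqrt(43)) (G = 1/(sqrt(-43) - 10) = 1/(I*sqrt(43) - 10) = 1/(-10 + I*sqrt(43)) ≈ -0.06993 - 0.045856*I)
m(h, B) = 1 (m(h, B) = (-1)**2 = 1)
(G + m(-10, r))/10 - 16285 = ((-10/143 - I*sqrt(43)/143) + 1)/10 - 16285 = (133/143 - I*sqrt(43)/143)/10 - 16285 = (133/1430 - I*sqrt(43)/1430) - 16285 = -23287417/1430 - I*sqrt(43)/1430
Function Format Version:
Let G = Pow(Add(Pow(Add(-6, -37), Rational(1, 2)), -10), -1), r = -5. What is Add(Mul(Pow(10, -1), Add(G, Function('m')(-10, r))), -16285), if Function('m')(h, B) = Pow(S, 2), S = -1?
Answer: Add(Rational(-23287417, 1430), Mul(Rational(-1, 1430), I, Pow(43, Rational(1, 2)))) ≈ Add(-16285., Mul(-0.0045856, I))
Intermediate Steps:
G = Pow(Add(-10, Mul(I, Pow(43, Rational(1, 2)))), -1) (G = Pow(Add(Pow(-43, Rational(1, 2)), -10), -1) = Pow(Add(Mul(I, Pow(43, Rational(1, 2))), -10), -1) = Pow(Add(-10, Mul(I, Pow(43, Rational(1, 2)))), -1) ≈ Add(-0.069930, Mul(-0.045856, I)))
Function('m')(h, B) = 1 (Function('m')(h, B) = Pow(-1, 2) = 1)
Add(Mul(Pow(10, -1), Add(G, Function('m')(-10, r))), -16285) = Add(Mul(Pow(10, -1), Add(Add(Rational(-10, 143), Mul(Rational(-1, 143), I, Pow(43, Rational(1, 2)))), 1)), -16285) = Add(Mul(Rational(1, 10), Add(Rational(133, 143), Mul(Rational(-1, 143), I, Pow(43, Rational(1, 2))))), -16285) = Add(Add(Rational(133, 1430), Mul(Rational(-1, 1430), I, Pow(43, Rational(1, 2)))), -16285) = Add(Rational(-23287417, 1430), Mul(Rational(-1, 1430), I, Pow(43, Rational(1, 2))))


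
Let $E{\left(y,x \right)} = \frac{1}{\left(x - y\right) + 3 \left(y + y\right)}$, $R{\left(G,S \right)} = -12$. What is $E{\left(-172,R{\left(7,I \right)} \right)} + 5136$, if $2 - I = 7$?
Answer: $\frac{4478591}{872} \approx 5136.0$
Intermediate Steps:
$I = -5$ ($I = 2 - 7 = -5$)
$E{\left(y,x \right)} = \frac{1}{x + 5 y}$ ($E{\left(y,x \right)} = \frac{1}{\left(x - y\right) + 3 \cdot 2 y} = \frac{1}{\left(x - y\right) + 6 y} = \frac{1}{x + 5 y}$)
$E{\left(-172,R{\left(7,I \right)} \right)} + 5136 = \frac{1}{-12 + 5 \left(-172\right)} + 5136 = \frac{1}{-12 - 860} + 5136 = \frac{1}{-872} + 5136 = - \frac{1}{872} + 5136 = \frac{4478591}{872}$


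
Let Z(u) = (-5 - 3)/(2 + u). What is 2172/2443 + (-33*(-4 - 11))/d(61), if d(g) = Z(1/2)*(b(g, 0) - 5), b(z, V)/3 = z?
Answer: 139431/6957664 ≈ 0.020040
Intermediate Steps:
b(z, V) = 3*z
Z(u) = -8/(2 + u)
d(g) = 16 - 48*g/5 (d(g) = (-8/(2 + 1/2))*(3*g - 5) = (-8/(2 + 1*(1/2)))*(-5 + 3*g) = (-8/(2 + 1/2))*(-5 + 3*g) = (-8/5/2)*(-5 + 3*g) = (-8*2/5)*(-5 + 3*g) = -16*(-5 + 3*g)/5 = 16 - 48*g/5)
2172/2443 + (-33*(-4 - 11))/d(61) = 2172/2443 + (-33*(-4 - 11))/(16 - 48/5*61) = 2172*(1/2443) + (-33*(-15))/(16 - 2928/5) = 2172/2443 + 495/(-2848/5) = 2172/2443 + 495*(-5/2848) = 2172/2443 - 2475/2848 = 139431/6957664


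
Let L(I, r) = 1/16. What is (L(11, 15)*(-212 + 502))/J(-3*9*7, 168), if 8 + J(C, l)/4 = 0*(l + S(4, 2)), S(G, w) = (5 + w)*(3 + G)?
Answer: -145/256 ≈ -0.56641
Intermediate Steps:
L(I, r) = 1/16
S(G, w) = (3 + G)*(5 + w)
J(C, l) = -32 (J(C, l) = -32 + 4*(0*(l + (15 + 3*2 + 5*4 + 4*2))) = -32 + 4*(0*(l + (15 + 6 + 20 + 8))) = -32 + 4*(0*(l + 49)) = -32 + 4*(0*(49 + l)) = -32 + 4*0 = -32 + 0 = -32)
(L(11, 15)*(-212 + 502))/J(-3*9*7, 168) = ((-212 + 502)/16)/(-32) = ((1/16)*290)*(-1/32) = (145/8)*(-1/32) = -145/256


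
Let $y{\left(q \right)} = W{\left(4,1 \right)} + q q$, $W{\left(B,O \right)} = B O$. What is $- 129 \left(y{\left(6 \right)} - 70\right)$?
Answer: $3870$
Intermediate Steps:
$y{\left(q \right)} = 4 + q^{2}$ ($y{\left(q \right)} = 4 \cdot 1 + q q = 4 + q^{2}$)
$- 129 \left(y{\left(6 \right)} - 70\right) = - 129 \left(\left(4 + 6^{2}\right) - 70\right) = - 129 \left(\left(4 + 36\right) - 70\right) = - 129 \left(40 - 70\right) = \left(-129\right) \left(-30\right) = 3870$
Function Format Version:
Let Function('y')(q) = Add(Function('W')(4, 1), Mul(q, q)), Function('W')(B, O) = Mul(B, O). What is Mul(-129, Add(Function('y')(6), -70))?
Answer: 3870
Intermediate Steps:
Function('y')(q) = Add(4, Pow(q, 2)) (Function('y')(q) = Add(Mul(4, 1), Mul(q, q)) = Add(4, Pow(q, 2)))
Mul(-129, Add(Function('y')(6), -70)) = Mul(-129, Add(Add(4, Pow(6, 2)), -70)) = Mul(-129, Add(Add(4, 36), -70)) = Mul(-129, Add(40, -70)) = Mul(-129, -30) = 3870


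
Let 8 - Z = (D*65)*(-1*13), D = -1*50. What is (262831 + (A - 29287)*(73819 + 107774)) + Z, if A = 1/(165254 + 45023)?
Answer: -1118272768166161/210277 ≈ -5.3181e+9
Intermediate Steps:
A = 1/210277 ≈ 4.7556e-6
D = -50
Z = -42242 (Z = 8 - (-50*65)*(-1*13) = 8 - (-3250)*(-13) = 8 - 1*42250 = 8 - 42250 = -42242)
(262831 + (A - 29287)*(73819 + 107774)) + Z = (262831 + (1/210277 - 29287)*(73819 + 107774)) - 42242 = (262831 - 6158382498/210277*181593) - 42242 = (262831 - 1118319152959314/210277) - 42242 = -1118263885645127/210277 - 42242 = -1118272768166161/210277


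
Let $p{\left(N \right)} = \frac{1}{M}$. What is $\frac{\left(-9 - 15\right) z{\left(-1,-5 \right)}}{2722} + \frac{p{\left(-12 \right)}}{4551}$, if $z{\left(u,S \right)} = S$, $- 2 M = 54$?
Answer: $\frac{7371259}{167235597} \approx 0.044077$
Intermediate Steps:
$M = -27$ ($M = \left(- \frac{1}{2}\right) 54 = -27$)
$p{\left(N \right)} = - \frac{1}{27}$ ($p{\left(N \right)} = \frac{1}{-27} = - \frac{1}{27}$)
$\frac{\left(-9 - 15\right) z{\left(-1,-5 \right)}}{2722} + \frac{p{\left(-12 \right)}}{4551} = \frac{\left(-9 - 15\right) \left(-5\right)}{2722} - \frac{1}{27 \cdot 4551} = \left(-24\right) \left(-5\right) \frac{1}{2722} - \frac{1}{122877} = 120 \cdot \frac{1}{2722} - \frac{1}{122877} = \frac{60}{1361} - \frac{1}{122877} = \frac{7371259}{167235597}$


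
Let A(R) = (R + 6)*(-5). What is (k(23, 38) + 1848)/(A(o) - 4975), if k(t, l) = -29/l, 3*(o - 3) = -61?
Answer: -42117/112138 ≈ -0.37558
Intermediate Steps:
o = -52/3 (o = 3 + (1/3)*(-61) = 3 - 61/3 = -52/3 ≈ -17.333)
A(R) = -30 - 5*R (A(R) = (6 + R)*(-5) = -30 - 5*R)
(k(23, 38) + 1848)/(A(o) - 4975) = (-29/38 + 1848)/((-30 - 5*(-52/3)) - 4975) = (-29*1/38 + 1848)/((-30 + 260/3) - 4975) = (-29/38 + 1848)/(170/3 - 4975) = 70195/(38*(-14755/3)) = (70195/38)*(-3/14755) = -42117/112138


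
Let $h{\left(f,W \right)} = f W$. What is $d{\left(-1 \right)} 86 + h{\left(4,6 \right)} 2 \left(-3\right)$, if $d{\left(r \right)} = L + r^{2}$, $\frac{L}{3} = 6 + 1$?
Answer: $1748$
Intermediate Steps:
$L = 21$ ($L = 3 \left(6 + 1\right) = 3 \cdot 7 = 21$)
$h{\left(f,W \right)} = W f$
$d{\left(r \right)} = 21 + r^{2}$
$d{\left(-1 \right)} 86 + h{\left(4,6 \right)} 2 \left(-3\right) = \left(21 + \left(-1\right)^{2}\right) 86 + 6 \cdot 4 \cdot 2 \left(-3\right) = \left(21 + 1\right) 86 + 24 \cdot 2 \left(-3\right) = 22 \cdot 86 + 48 \left(-3\right) = 1892 - 144 = 1748$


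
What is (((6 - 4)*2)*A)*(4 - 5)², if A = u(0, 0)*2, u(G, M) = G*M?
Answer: 0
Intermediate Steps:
A = 0 (A = (0*0)*2 = 0*2 = 0)
(((6 - 4)*2)*A)*(4 - 5)² = (((6 - 4)*2)*0)*(4 - 5)² = ((2*2)*0)*(-1)² = (4*0)*1 = 0*1 = 0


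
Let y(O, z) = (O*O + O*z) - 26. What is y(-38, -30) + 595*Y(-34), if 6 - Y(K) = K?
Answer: 26358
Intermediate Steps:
Y(K) = 6 - K
y(O, z) = -26 + O² + O*z (y(O, z) = (O² + O*z) - 26 = -26 + O² + O*z)
y(-38, -30) + 595*Y(-34) = (-26 + (-38)² - 38*(-30)) + 595*(6 - 1*(-34)) = (-26 + 1444 + 1140) + 595*(6 + 34) = 2558 + 595*40 = 2558 + 23800 = 26358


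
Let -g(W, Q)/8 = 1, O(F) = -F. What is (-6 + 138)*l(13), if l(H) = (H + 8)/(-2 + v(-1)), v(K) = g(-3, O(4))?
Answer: -1386/5 ≈ -277.20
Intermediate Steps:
g(W, Q) = -8 (g(W, Q) = -8*1 = -8)
v(K) = -8
l(H) = -4/5 - H/10 (l(H) = (H + 8)/(-2 - 8) = (8 + H)/(-10) = (8 + H)*(-1/10) = -4/5 - H/10)
(-6 + 138)*l(13) = (-6 + 138)*(-4/5 - 1/10*13) = 132*(-4/5 - 13/10) = 132*(-21/10) = -1386/5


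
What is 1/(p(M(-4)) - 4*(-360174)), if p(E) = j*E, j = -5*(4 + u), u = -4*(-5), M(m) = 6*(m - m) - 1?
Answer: 1/1440816 ≈ 6.9405e-7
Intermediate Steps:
M(m) = -1 (M(m) = 6*0 - 1 = 0 - 1 = -1)
u = 20
j = -120 (j = -5*(4 + 20) = -5*24 = -120)
p(E) = -120*E
1/(p(M(-4)) - 4*(-360174)) = 1/(-120*(-1) - 4*(-360174)) = 1/(120 + 1440696) = 1/1440816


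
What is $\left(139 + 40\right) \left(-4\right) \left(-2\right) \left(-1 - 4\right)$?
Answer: $-7160$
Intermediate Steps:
$\left(139 + 40\right) \left(-4\right) \left(-2\right) \left(-1 - 4\right) = 179 \cdot 8 \left(-5\right) = 179 \left(-40\right) = -7160$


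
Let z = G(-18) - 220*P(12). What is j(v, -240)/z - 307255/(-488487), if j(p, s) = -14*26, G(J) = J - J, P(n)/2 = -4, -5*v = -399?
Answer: 90739883/214934280 ≈ 0.42217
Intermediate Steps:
v = 399/5 (v = -1/5*(-399) = 399/5 ≈ 79.800)
P(n) = -8 (P(n) = 2*(-4) = -8)
G(J) = 0
j(p, s) = -364
z = 1760 (z = 0 - 220*(-8) = 0 + 1760 = 1760)
j(v, -240)/z - 307255/(-488487) = -364/1760 - 307255/(-488487) = -364*1/1760 - 307255*(-1/488487) = -91/440 + 307255/488487 = 90739883/214934280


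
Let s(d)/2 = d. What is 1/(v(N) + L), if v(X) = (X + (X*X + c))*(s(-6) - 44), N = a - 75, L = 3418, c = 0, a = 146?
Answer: -1/282854 ≈ -3.5354e-6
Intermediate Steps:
s(d) = 2*d
N = 71 (N = 146 - 75 = 71)
v(X) = -56*X - 56*X² (v(X) = (X + (X*X + 0))*(2*(-6) - 44) = (X + (X² + 0))*(-12 - 44) = (X + X²)*(-56) = -56*X - 56*X²)
1/(v(N) + L) = 1/(56*71*(-1 - 1*71) + 3418) = 1/(56*71*(-1 - 71) + 3418) = 1/(56*71*(-72) + 3418) = 1/(-286272 + 3418) = 1/(-282854) = -1/282854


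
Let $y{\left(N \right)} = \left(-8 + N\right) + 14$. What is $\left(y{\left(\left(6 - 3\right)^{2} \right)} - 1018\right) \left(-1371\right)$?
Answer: $1375113$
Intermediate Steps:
$y{\left(N \right)} = 6 + N$
$\left(y{\left(\left(6 - 3\right)^{2} \right)} - 1018\right) \left(-1371\right) = \left(\left(6 + \left(6 - 3\right)^{2}\right) - 1018\right) \left(-1371\right) = \left(\left(6 + 3^{2}\right) - 1018\right) \left(-1371\right) = \left(\left(6 + 9\right) - 1018\right) \left(-1371\right) = \left(15 - 1018\right) \left(-1371\right) = \left(-1003\right) \left(-1371\right) = 1375113$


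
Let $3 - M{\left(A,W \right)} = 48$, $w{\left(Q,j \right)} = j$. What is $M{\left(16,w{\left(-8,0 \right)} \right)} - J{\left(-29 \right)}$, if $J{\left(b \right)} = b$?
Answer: $-16$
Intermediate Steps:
$M{\left(A,W \right)} = -45$ ($M{\left(A,W \right)} = 3 - 48 = -45$)
$M{\left(16,w{\left(-8,0 \right)} \right)} - J{\left(-29 \right)} = -45 - -29 = -45 + 29 = -16$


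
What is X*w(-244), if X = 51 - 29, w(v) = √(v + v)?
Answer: 44*I*√122 ≈ 486.0*I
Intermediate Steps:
w(v) = √2*√v (w(v) = √(2*v) = √2*√v)
X = 22
X*w(-244) = 22*(√2*√(-244)) = 22*(√2*(2*I*√61)) = 22*(2*I*√122) = 44*I*√122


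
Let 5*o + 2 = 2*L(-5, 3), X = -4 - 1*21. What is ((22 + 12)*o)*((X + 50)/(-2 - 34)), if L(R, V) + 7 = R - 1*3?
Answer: 1360/9 ≈ 151.11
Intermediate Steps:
X = -25 (X = -4 - 21 = -25)
L(R, V) = -10 + R (L(R, V) = -7 + (R - 1*3) = -7 + (R - 3) = -7 + (-3 + R) = -10 + R)
o = -32/5 (o = -⅖ + (2*(-10 - 5))/5 = -⅖ + (2*(-15))/5 = -⅖ + (⅕)*(-30) = -⅖ - 6 = -32/5 ≈ -6.4000)
((22 + 12)*o)*((X + 50)/(-2 - 34)) = ((22 + 12)*(-32/5))*((-25 + 50)/(-2 - 34)) = (34*(-32/5))*(25/(-36)) = -5440*(-1)/36 = -1088/5*(-25/36) = 1360/9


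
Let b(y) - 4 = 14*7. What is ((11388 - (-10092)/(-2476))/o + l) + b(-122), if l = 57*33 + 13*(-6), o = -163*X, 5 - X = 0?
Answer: 953997276/504485 ≈ 1891.0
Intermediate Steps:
X = 5 (X = 5 - 1*0 = 5 + 0 = 5)
o = -815 (o = -163*5 = -815)
b(y) = 102 (b(y) = 4 + 14*7 = 4 + 98 = 102)
l = 1803 (l = 1881 - 78 = 1803)
((11388 - (-10092)/(-2476))/o + l) + b(-122) = ((11388 - (-10092)/(-2476))/(-815) + 1803) + 102 = ((11388 - (-10092)*(-1)/2476)*(-1/815) + 1803) + 102 = ((11388 - 1*2523/619)*(-1/815) + 1803) + 102 = ((11388 - 2523/619)*(-1/815) + 1803) + 102 = ((7046649/619)*(-1/815) + 1803) + 102 = (-7046649/504485 + 1803) + 102 = 902539806/504485 + 102 = 953997276/504485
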